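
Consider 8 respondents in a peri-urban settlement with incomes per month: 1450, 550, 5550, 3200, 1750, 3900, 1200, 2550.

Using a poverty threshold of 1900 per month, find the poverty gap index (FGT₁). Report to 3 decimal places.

0.174

Poor units: 550, 1200, 1450, 1750 (q = 4 of N = 8).
Relative gaps: (1900−550)/1900 = 0.7105; (1900−1200)/1900 = 0.3684; (1900−1450)/1900 = 0.2368; (1900−1750)/1900 = 0.0789.
Σ = 1.394737. Dividing by the full population N = 8 gives P₁ = 0.174.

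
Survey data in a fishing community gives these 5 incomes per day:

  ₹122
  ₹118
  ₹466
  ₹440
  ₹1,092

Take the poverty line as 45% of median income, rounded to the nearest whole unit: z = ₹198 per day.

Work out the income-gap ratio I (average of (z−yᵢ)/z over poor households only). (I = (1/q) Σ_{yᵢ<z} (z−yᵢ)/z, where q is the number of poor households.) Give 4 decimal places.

Incomes under z: ₹118, ₹122 (q = 2 of N = 5).
Shortfall ratios (z−y)/z: 0.4040, 0.3838; sum = 0.787879.
The income-gap ratio divides by q (the poor only): 0.787879 / 2 = 0.3939.

0.3939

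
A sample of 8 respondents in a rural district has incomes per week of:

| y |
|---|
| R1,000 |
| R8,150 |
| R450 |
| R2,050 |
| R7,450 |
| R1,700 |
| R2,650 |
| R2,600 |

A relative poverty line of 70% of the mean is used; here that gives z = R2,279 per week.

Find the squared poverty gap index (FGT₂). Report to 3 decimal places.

Poor units: R450, R1,000, R1,700, R2,050 (q = 4 of N = 8).
Shortfall ratios: (2279−450)/2279 = 0.8025; (2279−1000)/2279 = 0.5612; (2279−1700)/2279 = 0.2541; (2279−2050)/2279 = 0.1005.
Squared: 0.6441; 0.3150; 0.0645; 0.0101.
Sum = 1.033679; P₂ = 1.033679 / 8 = 0.129.

0.129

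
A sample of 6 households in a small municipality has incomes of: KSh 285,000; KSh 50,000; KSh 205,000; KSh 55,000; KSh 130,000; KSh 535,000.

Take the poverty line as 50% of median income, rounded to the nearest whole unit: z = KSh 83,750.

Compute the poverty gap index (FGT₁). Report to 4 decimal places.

Below the line: KSh 50,000, KSh 55,000 (q = 2 of N = 6).
Normalized shortfalls: (83750−50000)/83750 = 0.4030; (83750−55000)/83750 = 0.3433.
Σ = 0.746269. Dividing by the full population N = 6 gives P₁ = 0.1244.

0.1244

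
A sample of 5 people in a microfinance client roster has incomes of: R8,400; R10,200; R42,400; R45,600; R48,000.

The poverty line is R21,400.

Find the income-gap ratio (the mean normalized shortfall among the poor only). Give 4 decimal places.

Incomes under z: R8,400, R10,200 (q = 2 of N = 5).
Shortfall ratios (z−y)/z: 0.6075, 0.5234; sum = 1.130841.
The income-gap ratio divides by q (the poor only): 1.130841 / 2 = 0.5654.

0.5654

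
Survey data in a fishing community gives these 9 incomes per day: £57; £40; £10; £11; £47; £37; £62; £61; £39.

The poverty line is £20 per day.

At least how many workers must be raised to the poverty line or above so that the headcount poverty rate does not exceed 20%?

2 of the 9 workers are poor, so H = 2/9 = 0.222.
A headcount ratio of at most 20% allows at most ⌊0.20 × 9⌋ = 1 poor workers.
So at least 2 − 1 = 1 must be lifted.

1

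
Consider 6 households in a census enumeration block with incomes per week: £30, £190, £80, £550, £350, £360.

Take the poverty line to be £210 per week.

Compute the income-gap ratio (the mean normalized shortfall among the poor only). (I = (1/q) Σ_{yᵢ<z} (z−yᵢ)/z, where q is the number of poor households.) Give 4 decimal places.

0.5238

Below z: £30, £80, £190 (q = 3 of N = 6).
Shortfall ratios (z−y)/z: 0.8571, 0.6190, 0.0952; sum = 1.571429.
The income-gap ratio divides by q (the poor only): 1.571429 / 3 = 0.5238.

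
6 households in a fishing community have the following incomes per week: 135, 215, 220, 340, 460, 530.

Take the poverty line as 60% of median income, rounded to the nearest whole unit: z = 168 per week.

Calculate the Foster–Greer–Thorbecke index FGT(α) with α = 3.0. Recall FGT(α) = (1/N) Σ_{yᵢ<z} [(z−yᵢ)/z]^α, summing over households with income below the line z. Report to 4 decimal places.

Poor units: 135 (q = 1 of N = 6).
Gap ratios (z−y)/z: (168−135)/168 = 0.1964.
Raised to α = 3.0: 0.00758.
Sum = 0.007579; FGT(3.0) = 0.007579 / 6 = 0.0013.

0.0013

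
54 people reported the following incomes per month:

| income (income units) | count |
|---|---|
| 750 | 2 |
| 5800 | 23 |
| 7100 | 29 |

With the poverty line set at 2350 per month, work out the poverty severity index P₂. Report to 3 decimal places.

0.017

Below z: 2×750 (q = 2 of N = 54).
Gap ratios (z−y)/z: (2350−750)/2350 = 0.6809 (×2).
Squared: 0.4636 (×2).
Sum = 0.927116; P₂ = 0.927116 / 54 = 0.017.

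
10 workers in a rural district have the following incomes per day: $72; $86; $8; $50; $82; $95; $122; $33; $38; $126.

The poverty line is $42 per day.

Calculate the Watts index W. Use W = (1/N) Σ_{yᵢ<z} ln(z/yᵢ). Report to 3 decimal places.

0.200

Incomes under z: $8, $33, $38 (q = 3 of N = 10).
Log shortfalls: ln(42/8) = 1.6582; ln(42/33) = 0.2412; ln(42/38) = 0.1001.
W = 1.999474 / 10 = 0.200.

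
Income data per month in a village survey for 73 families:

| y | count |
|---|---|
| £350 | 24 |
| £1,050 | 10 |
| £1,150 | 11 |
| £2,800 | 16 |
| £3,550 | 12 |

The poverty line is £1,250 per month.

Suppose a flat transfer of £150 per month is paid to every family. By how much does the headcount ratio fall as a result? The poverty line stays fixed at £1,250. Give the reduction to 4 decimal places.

0.1507

Before: below the line — 24×£350, 10×£1,050, 11×£1,150; headcount ratio = 0.616438.
After the £150 transfer: below the line — 24×£500, 10×£1,200; headcount ratio = 0.465753.
Reduction = 0.616438 − 0.465753 = 0.1507.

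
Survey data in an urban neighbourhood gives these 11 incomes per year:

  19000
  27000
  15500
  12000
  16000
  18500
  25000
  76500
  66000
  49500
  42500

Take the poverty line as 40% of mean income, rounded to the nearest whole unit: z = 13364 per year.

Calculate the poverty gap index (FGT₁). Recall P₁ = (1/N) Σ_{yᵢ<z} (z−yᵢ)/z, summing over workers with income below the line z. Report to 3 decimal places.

Incomes under z: 12000 (q = 1 of N = 11).
Relative gaps: (13364−12000)/13364 = 0.1021.
Σ = 0.102065. Dividing by the full population N = 11 gives P₁ = 0.009.

0.009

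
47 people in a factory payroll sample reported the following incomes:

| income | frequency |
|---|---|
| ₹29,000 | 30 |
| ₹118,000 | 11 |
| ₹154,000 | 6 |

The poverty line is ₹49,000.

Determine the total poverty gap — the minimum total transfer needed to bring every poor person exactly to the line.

Incomes under z: 30×₹29,000 (q = 30 of N = 47).
Individual gaps: 30×(49000−29000) = 600000.
Aggregate gap = ₹600,000.

₹600,000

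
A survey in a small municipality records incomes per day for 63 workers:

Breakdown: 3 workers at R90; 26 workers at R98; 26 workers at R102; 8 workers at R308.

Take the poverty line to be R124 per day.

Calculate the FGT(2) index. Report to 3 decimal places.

Poor units: 3×R90, 26×R98, 26×R102 (q = 55 of N = 63).
Shortfall ratios: (124−90)/124 = 0.2742 (×3); (124−98)/124 = 0.2097 (×26); (124−102)/124 = 0.1774 (×26).
Squared: 0.0752 (×3); 0.0440 (×26); 0.0315 (×26).
Sum = 2.187045; P₂ = 2.187045 / 63 = 0.035.

0.035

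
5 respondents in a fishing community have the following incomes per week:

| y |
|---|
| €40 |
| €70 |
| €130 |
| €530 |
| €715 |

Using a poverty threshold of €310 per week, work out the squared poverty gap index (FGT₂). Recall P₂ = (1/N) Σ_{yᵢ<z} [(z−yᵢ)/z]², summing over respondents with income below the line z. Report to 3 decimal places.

0.339

Poor units: €40, €70, €130 (q = 3 of N = 5).
Relative gaps: (310−40)/310 = 0.8710; (310−70)/310 = 0.7742; (310−130)/310 = 0.5806.
Squared: 0.7586; 0.5994; 0.3371.
Sum = 1.695109; P₂ = 1.695109 / 5 = 0.339.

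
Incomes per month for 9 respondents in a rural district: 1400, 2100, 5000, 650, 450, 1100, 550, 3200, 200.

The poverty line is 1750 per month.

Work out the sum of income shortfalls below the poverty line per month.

6150

Incomes under z: 200, 450, 550, 650, 1100, 1400 (q = 6 of N = 9).
Individual gaps: 1750−200 = 1550; 1750−450 = 1300; 1750−550 = 1200; 1750−650 = 1100; 1750−1100 = 650; 1750−1400 = 350.
Aggregate gap = 6150.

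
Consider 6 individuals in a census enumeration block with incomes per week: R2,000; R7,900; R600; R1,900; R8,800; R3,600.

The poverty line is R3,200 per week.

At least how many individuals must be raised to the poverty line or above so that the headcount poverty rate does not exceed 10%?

3

3 of the 6 individuals are poor, so H = 3/6 = 0.500.
A headcount ratio of at most 10% allows at most ⌊0.10 × 6⌋ = 0 poor individuals.
So at least 3 − 0 = 3 must be lifted.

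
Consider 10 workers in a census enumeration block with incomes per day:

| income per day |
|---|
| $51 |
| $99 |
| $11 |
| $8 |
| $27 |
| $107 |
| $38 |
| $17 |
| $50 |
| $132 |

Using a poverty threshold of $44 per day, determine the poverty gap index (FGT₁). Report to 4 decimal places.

0.2705

Below z: $8, $11, $17, $27, $38 (q = 5 of N = 10).
Relative gaps: (44−8)/44 = 0.8182; (44−11)/44 = 0.7500; (44−17)/44 = 0.6136; (44−27)/44 = 0.3864; (44−38)/44 = 0.1364.
Σ = 2.704545. Dividing by the full population N = 10 gives P₁ = 0.2705.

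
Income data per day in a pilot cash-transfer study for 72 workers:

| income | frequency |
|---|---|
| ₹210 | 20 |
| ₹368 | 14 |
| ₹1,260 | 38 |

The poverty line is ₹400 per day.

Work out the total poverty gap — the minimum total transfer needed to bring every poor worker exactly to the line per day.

Below the line: 20×₹210, 14×₹368 (q = 34 of N = 72).
Individual gaps: 20×(400−210) = 3800; 14×(400−368) = 448.
Aggregate gap = ₹4,248.

₹4,248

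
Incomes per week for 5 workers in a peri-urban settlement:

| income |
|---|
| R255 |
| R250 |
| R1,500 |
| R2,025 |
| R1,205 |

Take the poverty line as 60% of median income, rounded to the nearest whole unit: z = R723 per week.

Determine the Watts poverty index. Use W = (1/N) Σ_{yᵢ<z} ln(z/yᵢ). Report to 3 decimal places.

Poor units: R250, R255 (q = 2 of N = 5).
Log gaps: ln(723/250) = 1.0619; ln(723/255) = 1.0421.
W = 2.104094 / 5 = 0.421.

0.421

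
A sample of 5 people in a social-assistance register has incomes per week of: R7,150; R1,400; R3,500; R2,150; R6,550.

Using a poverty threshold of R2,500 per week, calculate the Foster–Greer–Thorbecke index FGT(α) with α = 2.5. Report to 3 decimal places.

0.027

Poor units: R1,400, R2,150 (q = 2 of N = 5).
Gap ratios (z−y)/z: (2500−1400)/2500 = 0.4400; (2500−2150)/2500 = 0.1400.
Raised to α = 2.5: 0.12842; 0.00733.
Sum = 0.135753; FGT(2.5) = 0.135753 / 5 = 0.027.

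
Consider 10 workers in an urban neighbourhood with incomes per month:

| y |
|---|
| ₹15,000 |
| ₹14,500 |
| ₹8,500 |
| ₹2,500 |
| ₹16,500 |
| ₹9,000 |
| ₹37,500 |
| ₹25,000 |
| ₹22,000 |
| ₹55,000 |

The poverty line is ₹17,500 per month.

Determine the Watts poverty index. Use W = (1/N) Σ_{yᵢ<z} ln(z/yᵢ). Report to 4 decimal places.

Poor units: ₹2,500, ₹8,500, ₹9,000, ₹14,500, ₹15,000, ₹16,500 (q = 6 of N = 10).
ln(z/y) terms: ln(17500/2500) = 1.9459; ln(17500/8500) = 0.7221; ln(17500/9000) = 0.6650; ln(17500/14500) = 0.1881; ln(17500/15000) = 0.1542; ln(17500/16500) = 0.0588.
W = 3.734065 / 10 = 0.3734.

0.3734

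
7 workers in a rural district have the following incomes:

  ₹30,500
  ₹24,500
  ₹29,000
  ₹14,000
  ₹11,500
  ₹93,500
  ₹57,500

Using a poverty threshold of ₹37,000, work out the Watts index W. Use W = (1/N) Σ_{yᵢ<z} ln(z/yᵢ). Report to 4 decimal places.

0.4271

Below z: ₹11,500, ₹14,000, ₹24,500, ₹29,000, ₹30,500 (q = 5 of N = 7).
Log shortfalls: ln(37000/11500) = 1.1686; ln(37000/14000) = 0.9719; ln(37000/24500) = 0.4122; ln(37000/29000) = 0.2436; ln(37000/30500) = 0.1932.
W = 2.989490 / 7 = 0.4271.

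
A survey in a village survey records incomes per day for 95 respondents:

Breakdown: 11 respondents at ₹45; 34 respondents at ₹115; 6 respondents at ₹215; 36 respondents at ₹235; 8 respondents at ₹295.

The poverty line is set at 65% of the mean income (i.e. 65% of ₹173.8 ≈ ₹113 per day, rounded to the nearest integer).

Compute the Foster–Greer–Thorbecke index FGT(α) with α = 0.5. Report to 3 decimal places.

Below the line: 11×₹45 (q = 11 of N = 95).
Gap ratios (z−y)/z: (113−45)/113 = 0.6018 (×11).
Raised to α = 0.5: 0.77574 (×11).
Sum = 8.533121; FGT(0.5) = 8.533121 / 95 = 0.090.

0.090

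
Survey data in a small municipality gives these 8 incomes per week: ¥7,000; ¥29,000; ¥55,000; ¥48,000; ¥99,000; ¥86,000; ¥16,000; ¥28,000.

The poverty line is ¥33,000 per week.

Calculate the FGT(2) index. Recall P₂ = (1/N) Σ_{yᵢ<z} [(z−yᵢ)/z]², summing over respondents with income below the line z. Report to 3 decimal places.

Below the line: ¥7,000, ¥16,000, ¥28,000, ¥29,000 (q = 4 of N = 8).
Gap ratios (z−y)/z: (33000−7000)/33000 = 0.7879; (33000−16000)/33000 = 0.5152; (33000−28000)/33000 = 0.1515; (33000−29000)/33000 = 0.1212.
Squared: 0.6208; 0.2654; 0.0230; 0.0147.
Sum = 0.923783; P₂ = 0.923783 / 8 = 0.115.

0.115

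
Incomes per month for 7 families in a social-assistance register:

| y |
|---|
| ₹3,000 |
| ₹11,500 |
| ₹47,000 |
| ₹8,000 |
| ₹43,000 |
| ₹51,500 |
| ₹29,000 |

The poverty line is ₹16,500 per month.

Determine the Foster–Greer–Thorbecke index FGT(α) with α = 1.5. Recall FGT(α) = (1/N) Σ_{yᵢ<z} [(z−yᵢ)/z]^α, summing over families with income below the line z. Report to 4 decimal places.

0.1824

Incomes under z: ₹3,000, ₹8,000, ₹11,500 (q = 3 of N = 7).
Gap ratios (z−y)/z: (16500−3000)/16500 = 0.8182; (16500−8000)/16500 = 0.5152; (16500−11500)/16500 = 0.3030.
Raised to α = 1.5: 0.74007; 0.36975; 0.16681.
Sum = 1.276631; FGT(1.5) = 1.276631 / 7 = 0.1824.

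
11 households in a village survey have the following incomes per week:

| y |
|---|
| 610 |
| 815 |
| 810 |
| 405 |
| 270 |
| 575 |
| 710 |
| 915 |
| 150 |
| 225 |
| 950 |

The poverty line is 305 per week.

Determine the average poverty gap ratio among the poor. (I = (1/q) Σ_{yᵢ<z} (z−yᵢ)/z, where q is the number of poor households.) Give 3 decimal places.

Below the line: 150, 225, 270 (q = 3 of N = 11).
Shortfall ratios (z−y)/z: 0.5082, 0.2623, 0.1148; sum = 0.885246.
I averages over the q = 3 poor units only: 0.885246 / 3 = 0.295.

0.295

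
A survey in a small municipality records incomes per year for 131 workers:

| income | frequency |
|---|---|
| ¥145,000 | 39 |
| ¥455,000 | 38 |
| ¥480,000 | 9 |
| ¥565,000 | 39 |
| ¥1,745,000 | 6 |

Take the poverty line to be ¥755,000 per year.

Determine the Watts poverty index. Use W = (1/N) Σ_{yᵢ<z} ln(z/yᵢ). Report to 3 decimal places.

Incomes under z: 39×¥145,000, 38×¥455,000, 9×¥480,000, 39×¥565,000 (q = 125 of N = 131).
Log shortfalls: ln(755000/145000) = 1.6500 (×39); ln(755000/455000) = 0.5064 (×38); ln(755000/480000) = 0.4529 (×9); ln(755000/565000) = 0.2899 (×39).
W = 98.975522 / 131 = 0.756.

0.756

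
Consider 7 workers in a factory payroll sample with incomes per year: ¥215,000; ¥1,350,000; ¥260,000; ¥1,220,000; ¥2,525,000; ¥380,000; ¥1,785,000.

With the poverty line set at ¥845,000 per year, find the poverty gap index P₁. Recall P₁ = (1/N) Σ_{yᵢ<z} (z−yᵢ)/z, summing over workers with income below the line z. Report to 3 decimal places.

0.284

Incomes under z: ¥215,000, ¥260,000, ¥380,000 (q = 3 of N = 7).
Relative gaps: (845000−215000)/845000 = 0.7456; (845000−260000)/845000 = 0.6923; (845000−380000)/845000 = 0.5503.
Σ = 1.988166. Dividing by the full population N = 7 gives P₁ = 0.284.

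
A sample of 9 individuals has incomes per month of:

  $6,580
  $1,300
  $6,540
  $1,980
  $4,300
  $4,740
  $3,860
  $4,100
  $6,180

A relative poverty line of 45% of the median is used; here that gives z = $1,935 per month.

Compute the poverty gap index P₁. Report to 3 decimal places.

Incomes under z: $1,300 (q = 1 of N = 9).
Relative gaps: (1935−1300)/1935 = 0.3282.
Σ = 0.328165. Dividing by the full population N = 9 gives P₁ = 0.036.

0.036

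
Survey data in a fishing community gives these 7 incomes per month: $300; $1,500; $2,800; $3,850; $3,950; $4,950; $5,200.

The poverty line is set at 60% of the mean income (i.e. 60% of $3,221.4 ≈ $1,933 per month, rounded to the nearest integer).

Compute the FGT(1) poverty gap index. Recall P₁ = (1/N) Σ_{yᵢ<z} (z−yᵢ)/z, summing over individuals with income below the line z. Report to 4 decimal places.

0.1527

Incomes under z: $300, $1,500 (q = 2 of N = 7).
Shortfall ratios: (1933−300)/1933 = 0.8448; (1933−1500)/1933 = 0.2240.
Σ = 1.068805. Dividing by the full population N = 7 gives P₁ = 0.1527.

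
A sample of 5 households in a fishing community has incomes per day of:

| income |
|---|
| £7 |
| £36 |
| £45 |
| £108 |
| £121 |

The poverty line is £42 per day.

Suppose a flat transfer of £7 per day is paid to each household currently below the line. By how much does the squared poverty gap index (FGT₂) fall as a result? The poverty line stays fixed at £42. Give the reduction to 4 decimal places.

Before: below the line — £7, £36; squared poverty gap index (FGT₂) = 0.142971.
After the £7 transfer: below the line — £14; squared poverty gap index (FGT₂) = 0.088889.
Reduction = 0.142971 − 0.088889 = 0.0541.

0.0541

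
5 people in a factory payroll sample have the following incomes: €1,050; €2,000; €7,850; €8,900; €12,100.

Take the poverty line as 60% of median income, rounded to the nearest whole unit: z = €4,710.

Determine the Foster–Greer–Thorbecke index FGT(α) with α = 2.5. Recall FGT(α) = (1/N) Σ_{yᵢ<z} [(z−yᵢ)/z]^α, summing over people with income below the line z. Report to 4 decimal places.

Below the line: €1,050, €2,000 (q = 2 of N = 5).
Relative gaps: (4710−1050)/4710 = 0.7771; (4710−2000)/4710 = 0.5754.
Raised to α = 2.5: 0.53229; 0.25111.
Sum = 0.783407; FGT(2.5) = 0.783407 / 5 = 0.1567.

0.1567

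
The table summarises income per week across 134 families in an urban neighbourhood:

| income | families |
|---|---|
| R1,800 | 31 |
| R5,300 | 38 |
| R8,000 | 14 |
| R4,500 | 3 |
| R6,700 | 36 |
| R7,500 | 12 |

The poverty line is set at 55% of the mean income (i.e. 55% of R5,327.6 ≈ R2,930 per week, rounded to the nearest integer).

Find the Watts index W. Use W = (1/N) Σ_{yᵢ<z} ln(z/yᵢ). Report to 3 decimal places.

Incomes under z: 31×R1,800 (q = 31 of N = 134).
Log shortfalls: ln(2930/1800) = 0.4872 (×31).
W = 15.103689 / 134 = 0.113.

0.113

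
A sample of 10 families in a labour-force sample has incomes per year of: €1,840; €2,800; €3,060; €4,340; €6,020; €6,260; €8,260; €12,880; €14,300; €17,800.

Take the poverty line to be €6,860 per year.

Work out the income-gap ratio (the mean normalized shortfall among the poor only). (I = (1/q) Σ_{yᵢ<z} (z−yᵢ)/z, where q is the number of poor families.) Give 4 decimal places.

Poor units: €1,840, €2,800, €3,060, €4,340, €6,020, €6,260 (q = 6 of N = 10).
Relative gaps: 0.7318, 0.5918, 0.5539, 0.3673, 0.1224, 0.0875; sum = 2.454810.
I averages over the q = 6 poor units only: 2.454810 / 6 = 0.4091.

0.4091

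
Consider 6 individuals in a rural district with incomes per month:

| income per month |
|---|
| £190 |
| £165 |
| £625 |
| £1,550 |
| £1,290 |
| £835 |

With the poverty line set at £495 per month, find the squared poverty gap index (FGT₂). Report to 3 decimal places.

Below z: £165, £190 (q = 2 of N = 6).
Relative gaps: (495−165)/495 = 0.6667; (495−190)/495 = 0.6162.
Squared: 0.4444; 0.3797.
Sum = 0.824100; P₂ = 0.824100 / 6 = 0.137.

0.137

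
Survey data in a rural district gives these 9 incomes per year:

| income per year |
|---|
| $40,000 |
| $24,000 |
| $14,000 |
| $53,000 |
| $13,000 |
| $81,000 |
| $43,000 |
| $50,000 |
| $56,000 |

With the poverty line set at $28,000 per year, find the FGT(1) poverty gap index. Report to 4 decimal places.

0.1310

Incomes under z: $13,000, $14,000, $24,000 (q = 3 of N = 9).
Gap ratios (z−y)/z: (28000−13000)/28000 = 0.5357; (28000−14000)/28000 = 0.5000; (28000−24000)/28000 = 0.1429.
Σ = 1.178571. Dividing by the full population N = 9 gives P₁ = 0.1310.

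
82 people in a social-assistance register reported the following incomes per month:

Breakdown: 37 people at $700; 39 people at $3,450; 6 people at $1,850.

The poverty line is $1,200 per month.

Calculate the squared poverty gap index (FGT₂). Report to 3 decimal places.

0.078

Poor units: 37×$700 (q = 37 of N = 82).
Shortfall ratios: (1200−700)/1200 = 0.4167 (×37).
Squared: 0.1736 (×37).
Sum = 6.423611; P₂ = 6.423611 / 82 = 0.078.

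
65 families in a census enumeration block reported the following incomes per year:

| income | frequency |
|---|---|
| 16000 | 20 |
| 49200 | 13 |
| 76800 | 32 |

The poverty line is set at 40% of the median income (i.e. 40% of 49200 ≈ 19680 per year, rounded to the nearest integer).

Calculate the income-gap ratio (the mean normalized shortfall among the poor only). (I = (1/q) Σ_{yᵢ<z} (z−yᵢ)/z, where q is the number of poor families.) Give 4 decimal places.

0.1870

Poor units: 20×16000 (q = 20 of N = 65).
Relative gaps: 0.1870 (×20); sum = 3.739837.
I averages over the q = 20 poor units only: 3.739837 / 20 = 0.1870.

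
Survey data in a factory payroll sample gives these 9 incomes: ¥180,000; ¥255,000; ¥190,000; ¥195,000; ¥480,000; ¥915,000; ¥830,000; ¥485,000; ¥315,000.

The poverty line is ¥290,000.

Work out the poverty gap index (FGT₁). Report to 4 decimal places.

Poor units: ¥180,000, ¥190,000, ¥195,000, ¥255,000 (q = 4 of N = 9).
Gap ratios (z−y)/z: (290000−180000)/290000 = 0.3793; (290000−190000)/290000 = 0.3448; (290000−195000)/290000 = 0.3276; (290000−255000)/290000 = 0.1207.
Sum of shortfalls = 1.172414; P₁ averages over all N: 1.172414 / 9 = 0.1303.

0.1303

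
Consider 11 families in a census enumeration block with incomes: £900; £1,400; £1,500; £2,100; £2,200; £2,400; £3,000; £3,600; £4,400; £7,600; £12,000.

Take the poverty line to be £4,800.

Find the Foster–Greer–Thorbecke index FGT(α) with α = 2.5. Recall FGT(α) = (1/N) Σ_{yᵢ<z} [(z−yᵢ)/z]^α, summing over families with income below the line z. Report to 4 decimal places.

Below z: £900, £1,400, £1,500, £2,100, £2,200, £2,400, £3,000, £3,600, £4,400 (q = 9 of N = 11).
Relative gaps: (4800−900)/4800 = 0.8125; (4800−1400)/4800 = 0.7083; (4800−1500)/4800 = 0.6875; (4800−2100)/4800 = 0.5625; (4800−2200)/4800 = 0.5417; (4800−2400)/4800 = 0.5000; (4800−3000)/4800 = 0.3750; (4800−3600)/4800 = 0.2500; (4800−4400)/4800 = 0.0833.
Raised to α = 2.5: 0.59506; 0.42227; 0.39191; 0.23730; 0.21594; 0.17678; 0.08611; 0.03125; 0.00200.
Sum = 2.158626; FGT(2.5) = 2.158626 / 11 = 0.1962.

0.1962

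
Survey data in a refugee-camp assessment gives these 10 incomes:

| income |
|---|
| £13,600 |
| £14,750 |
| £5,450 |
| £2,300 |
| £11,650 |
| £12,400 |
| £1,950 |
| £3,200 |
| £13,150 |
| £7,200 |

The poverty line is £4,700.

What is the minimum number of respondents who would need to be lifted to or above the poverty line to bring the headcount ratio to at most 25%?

Currently q = 3 of N = 10 are below the line (H = 0.300).
A headcount ratio of at most 25% allows at most ⌊0.25 × 10⌋ = 2 poor respondents.
So at least 3 − 2 = 1 must be lifted.

1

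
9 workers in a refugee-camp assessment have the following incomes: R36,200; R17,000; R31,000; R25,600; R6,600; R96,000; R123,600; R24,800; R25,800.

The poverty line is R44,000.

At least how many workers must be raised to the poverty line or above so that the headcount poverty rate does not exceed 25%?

Currently q = 7 of N = 9 are below the line (H = 0.778).
A headcount ratio of at most 25% allows at most ⌊0.25 × 9⌋ = 2 poor workers.
So at least 7 − 2 = 5 must be lifted.

5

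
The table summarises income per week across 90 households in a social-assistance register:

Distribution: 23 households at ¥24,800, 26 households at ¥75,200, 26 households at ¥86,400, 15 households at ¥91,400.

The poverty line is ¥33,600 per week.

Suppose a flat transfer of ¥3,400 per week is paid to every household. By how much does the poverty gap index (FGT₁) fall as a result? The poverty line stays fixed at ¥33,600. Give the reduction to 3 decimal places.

0.026

Before: below the line — 23×¥24,800; poverty gap index (FGT₁) = 0.06693.
After the ¥3,400 transfer: below the line — 23×¥28,200; poverty gap index (FGT₁) = 0.04107.
Reduction = 0.06693 − 0.04107 = 0.026.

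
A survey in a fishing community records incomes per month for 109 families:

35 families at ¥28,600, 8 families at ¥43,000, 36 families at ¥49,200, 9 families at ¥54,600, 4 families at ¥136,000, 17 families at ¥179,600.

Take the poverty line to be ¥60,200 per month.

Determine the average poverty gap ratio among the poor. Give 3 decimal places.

0.319

Poor units: 35×¥28,600, 8×¥43,000, 36×¥49,200, 9×¥54,600 (q = 88 of N = 109).
Shortfall ratios (z−y)/z: 0.5249 (×35), 0.2857 (×8), 0.1827 (×36), 0.0930 (×9); sum = 28.073090.
The income-gap ratio divides by q (the poor only): 28.073090 / 88 = 0.319.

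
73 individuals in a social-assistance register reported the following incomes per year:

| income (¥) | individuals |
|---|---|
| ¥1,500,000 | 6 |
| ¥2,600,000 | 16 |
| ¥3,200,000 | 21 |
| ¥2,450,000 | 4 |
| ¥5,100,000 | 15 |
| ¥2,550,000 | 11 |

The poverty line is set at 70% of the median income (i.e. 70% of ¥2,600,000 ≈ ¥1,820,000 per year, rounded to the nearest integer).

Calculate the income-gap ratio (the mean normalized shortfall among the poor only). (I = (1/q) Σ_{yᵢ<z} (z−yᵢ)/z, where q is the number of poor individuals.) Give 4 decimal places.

0.1758

Below the line: 6×¥1,500,000 (q = 6 of N = 73).
Relative gaps: 0.1758 (×6); sum = 1.054945.
The income-gap ratio divides by q (the poor only): 1.054945 / 6 = 0.1758.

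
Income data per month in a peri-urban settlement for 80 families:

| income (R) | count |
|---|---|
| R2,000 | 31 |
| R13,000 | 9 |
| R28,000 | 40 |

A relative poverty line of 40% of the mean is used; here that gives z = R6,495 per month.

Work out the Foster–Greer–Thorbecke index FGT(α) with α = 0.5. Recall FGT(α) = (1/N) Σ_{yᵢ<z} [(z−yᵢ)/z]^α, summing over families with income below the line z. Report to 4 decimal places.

Incomes under z: 31×R2,000 (q = 31 of N = 80).
Shortfall ratios: (6495−2000)/6495 = 0.6921 (×31).
Raised to α = 0.5: 0.83191 (×31).
Sum = 25.789146; FGT(0.5) = 25.789146 / 80 = 0.3224.

0.3224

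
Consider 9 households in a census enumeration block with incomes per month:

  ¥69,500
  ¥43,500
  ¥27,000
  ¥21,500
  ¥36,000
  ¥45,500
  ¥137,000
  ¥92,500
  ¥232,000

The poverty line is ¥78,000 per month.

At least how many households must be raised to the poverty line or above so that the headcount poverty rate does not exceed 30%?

4

6 of the 9 households are poor, so H = 6/9 = 0.667.
A headcount ratio of at most 30% allows at most ⌊0.30 × 9⌋ = 2 poor households.
So at least 6 − 2 = 4 must be lifted.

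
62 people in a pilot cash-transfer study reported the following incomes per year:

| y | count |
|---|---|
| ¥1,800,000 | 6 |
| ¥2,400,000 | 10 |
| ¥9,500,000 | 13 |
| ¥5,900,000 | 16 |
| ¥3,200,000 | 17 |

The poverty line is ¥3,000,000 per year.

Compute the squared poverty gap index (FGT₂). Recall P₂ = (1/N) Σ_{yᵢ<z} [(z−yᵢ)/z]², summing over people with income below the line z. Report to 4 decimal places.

0.0219

Incomes under z: 6×¥1,800,000, 10×¥2,400,000 (q = 16 of N = 62).
Shortfall ratios: (3000000−1800000)/3000000 = 0.4000 (×6); (3000000−2400000)/3000000 = 0.2000 (×10).
Squared: 0.1600 (×6); 0.0400 (×10).
Sum = 1.360000; P₂ = 1.360000 / 62 = 0.0219.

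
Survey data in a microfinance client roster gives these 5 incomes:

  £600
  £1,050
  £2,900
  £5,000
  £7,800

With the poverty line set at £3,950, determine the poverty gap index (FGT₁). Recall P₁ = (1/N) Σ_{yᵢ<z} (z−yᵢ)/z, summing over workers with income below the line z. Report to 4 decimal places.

Below the line: £600, £1,050, £2,900 (q = 3 of N = 5).
Normalized shortfalls: (3950−600)/3950 = 0.8481; (3950−1050)/3950 = 0.7342; (3950−2900)/3950 = 0.2658.
Sum of shortfalls = 1.848101; P₁ averages over all N: 1.848101 / 5 = 0.3696.

0.3696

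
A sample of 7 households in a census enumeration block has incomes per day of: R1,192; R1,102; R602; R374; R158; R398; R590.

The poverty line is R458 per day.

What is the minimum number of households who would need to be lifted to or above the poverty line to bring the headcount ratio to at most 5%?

3

Currently q = 3 of N = 7 are below the line (H = 0.429).
A headcount ratio of at most 5% allows at most ⌊0.05 × 7⌋ = 0 poor households.
So at least 3 − 0 = 3 must be lifted.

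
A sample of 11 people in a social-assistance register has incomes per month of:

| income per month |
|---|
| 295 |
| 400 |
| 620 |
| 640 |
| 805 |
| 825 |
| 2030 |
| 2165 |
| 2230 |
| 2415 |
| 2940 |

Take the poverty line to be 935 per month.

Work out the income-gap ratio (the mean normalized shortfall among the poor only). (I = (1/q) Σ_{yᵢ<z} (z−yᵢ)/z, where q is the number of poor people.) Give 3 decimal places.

Below the line: 295, 400, 620, 640, 805, 825 (q = 6 of N = 11).
Relative gaps: 0.6845, 0.5722, 0.3369, 0.3155, 0.1390, 0.1176; sum = 2.165775.
I averages over the q = 6 poor units only: 2.165775 / 6 = 0.361.

0.361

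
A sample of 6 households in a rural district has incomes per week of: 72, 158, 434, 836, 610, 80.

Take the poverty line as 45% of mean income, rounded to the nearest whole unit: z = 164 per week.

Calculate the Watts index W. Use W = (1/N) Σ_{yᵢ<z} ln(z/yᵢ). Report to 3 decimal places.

Poor units: 72, 80, 158 (q = 3 of N = 6).
Log gaps: ln(164/72) = 0.8232; ln(164/80) = 0.7178; ln(164/158) = 0.0373.
W = 1.578311 / 6 = 0.263.

0.263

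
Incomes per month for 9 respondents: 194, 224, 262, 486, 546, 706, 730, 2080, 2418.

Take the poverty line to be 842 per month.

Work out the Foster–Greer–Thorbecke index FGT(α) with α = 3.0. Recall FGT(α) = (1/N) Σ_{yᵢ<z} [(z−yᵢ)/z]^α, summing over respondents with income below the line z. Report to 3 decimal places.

Below the line: 194, 224, 262, 486, 546, 706, 730 (q = 7 of N = 9).
Gap ratios (z−y)/z: (842−194)/842 = 0.7696; (842−224)/842 = 0.7340; (842−262)/842 = 0.6888; (842−486)/842 = 0.4228; (842−546)/842 = 0.3515; (842−706)/842 = 0.1615; (842−730)/842 = 0.1330.
Raised to α = 3.0: 0.45582; 0.39539; 0.32685; 0.07558; 0.04344; 0.00421; 0.00235.
Sum = 1.303651; FGT(3.0) = 1.303651 / 9 = 0.145.

0.145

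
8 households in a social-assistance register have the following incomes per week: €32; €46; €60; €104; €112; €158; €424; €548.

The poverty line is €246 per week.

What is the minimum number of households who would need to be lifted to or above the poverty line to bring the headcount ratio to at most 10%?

6

Currently q = 6 of N = 8 are below the line (H = 0.750).
A headcount ratio of at most 10% allows at most ⌊0.10 × 8⌋ = 0 poor households.
So at least 6 − 0 = 6 must be lifted.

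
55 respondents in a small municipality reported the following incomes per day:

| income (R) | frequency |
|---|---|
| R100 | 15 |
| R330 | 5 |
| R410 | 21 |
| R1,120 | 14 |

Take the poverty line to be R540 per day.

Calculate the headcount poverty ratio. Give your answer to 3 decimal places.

0.745

41 of the 55 respondents have income below R540.
H = 41/55 = 0.745.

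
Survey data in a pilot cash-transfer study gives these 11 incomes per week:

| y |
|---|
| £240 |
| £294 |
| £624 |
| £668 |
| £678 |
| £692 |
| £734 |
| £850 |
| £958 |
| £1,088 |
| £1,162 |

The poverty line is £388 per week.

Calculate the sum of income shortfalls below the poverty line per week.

£242

Incomes under z: £240, £294 (q = 2 of N = 11).
Individual gaps: 388−240 = 148; 388−294 = 94.
Aggregate gap = £242.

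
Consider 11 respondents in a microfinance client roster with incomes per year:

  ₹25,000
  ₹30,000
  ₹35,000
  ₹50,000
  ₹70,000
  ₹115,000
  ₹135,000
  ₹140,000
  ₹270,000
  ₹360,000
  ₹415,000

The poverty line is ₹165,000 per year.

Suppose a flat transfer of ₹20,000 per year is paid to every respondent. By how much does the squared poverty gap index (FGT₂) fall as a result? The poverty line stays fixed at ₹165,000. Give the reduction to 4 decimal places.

Before: below the line — ₹25,000, ₹30,000, ₹35,000, ₹50,000, ₹70,000, ₹115,000, ₹135,000, ₹140,000; squared poverty gap index (FGT₂) = 0.270473.
After the ₹20,000 transfer: below the line — ₹45,000, ₹50,000, ₹55,000, ₹70,000, ₹90,000, ₹135,000, ₹155,000, ₹160,000; squared poverty gap index (FGT₂) = 0.184990.
Reduction = 0.270473 − 0.184990 = 0.0855.

0.0855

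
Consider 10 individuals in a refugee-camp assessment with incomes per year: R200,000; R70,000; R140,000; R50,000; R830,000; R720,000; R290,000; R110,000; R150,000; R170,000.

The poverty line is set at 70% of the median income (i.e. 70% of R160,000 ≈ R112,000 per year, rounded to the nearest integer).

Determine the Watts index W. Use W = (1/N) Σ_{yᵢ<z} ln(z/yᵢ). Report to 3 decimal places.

Poor units: R50,000, R70,000, R110,000 (q = 3 of N = 10).
ln(z/y) terms: ln(112000/50000) = 0.8065; ln(112000/70000) = 0.4700; ln(112000/110000) = 0.0180.
W = 1.294498 / 10 = 0.129.

0.129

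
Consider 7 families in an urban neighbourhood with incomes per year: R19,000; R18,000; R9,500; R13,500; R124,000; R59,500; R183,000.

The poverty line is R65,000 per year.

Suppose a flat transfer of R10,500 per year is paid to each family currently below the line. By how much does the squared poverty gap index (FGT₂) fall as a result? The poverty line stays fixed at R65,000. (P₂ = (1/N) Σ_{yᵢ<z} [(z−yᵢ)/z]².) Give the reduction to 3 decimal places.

0.128

Before: below the line — R9,500, R13,500, R18,000, R19,000, R59,500; squared poverty gap index (FGT₂) = 0.34109.
After the R10,500 transfer: below the line — R20,000, R24,000, R28,500, R29,500; squared poverty gap index (FGT₂) = 0.21297.
Reduction = 0.34109 − 0.21297 = 0.128.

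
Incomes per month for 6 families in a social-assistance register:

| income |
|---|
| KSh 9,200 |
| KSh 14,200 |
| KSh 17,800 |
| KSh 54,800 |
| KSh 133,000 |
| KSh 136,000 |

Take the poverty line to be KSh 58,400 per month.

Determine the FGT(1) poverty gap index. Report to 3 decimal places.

0.393

Poor units: KSh 9,200, KSh 14,200, KSh 17,800, KSh 54,800 (q = 4 of N = 6).
Normalized shortfalls: (58400−9200)/58400 = 0.8425; (58400−14200)/58400 = 0.7568; (58400−17800)/58400 = 0.6952; (58400−54800)/58400 = 0.0616.
Sum of shortfalls = 2.356164; P₁ averages over all N: 2.356164 / 6 = 0.393.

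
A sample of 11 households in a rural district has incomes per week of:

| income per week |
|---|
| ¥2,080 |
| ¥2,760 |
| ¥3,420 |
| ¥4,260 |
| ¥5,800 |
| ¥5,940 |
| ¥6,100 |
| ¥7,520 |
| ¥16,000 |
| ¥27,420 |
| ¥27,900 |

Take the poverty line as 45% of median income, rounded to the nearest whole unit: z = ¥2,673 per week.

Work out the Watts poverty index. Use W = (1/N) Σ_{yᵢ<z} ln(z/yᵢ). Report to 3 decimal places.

0.023

Below the line: ¥2,080 (q = 1 of N = 11).
ln(z/y) terms: ln(2673/2080) = 0.2508.
W = 0.250834 / 11 = 0.023.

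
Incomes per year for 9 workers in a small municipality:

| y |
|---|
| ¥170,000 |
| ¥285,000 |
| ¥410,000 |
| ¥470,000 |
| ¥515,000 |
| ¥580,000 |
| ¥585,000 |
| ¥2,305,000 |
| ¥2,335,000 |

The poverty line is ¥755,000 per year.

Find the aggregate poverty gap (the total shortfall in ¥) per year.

Below z: ¥170,000, ¥285,000, ¥410,000, ¥470,000, ¥515,000, ¥580,000, ¥585,000 (q = 7 of N = 9).
Individual gaps: 755000−170000 = 585000; 755000−285000 = 470000; 755000−410000 = 345000; 755000−470000 = 285000; 755000−515000 = 240000; 755000−580000 = 175000; 755000−585000 = 170000.
Aggregate gap = ¥2,270,000.

¥2,270,000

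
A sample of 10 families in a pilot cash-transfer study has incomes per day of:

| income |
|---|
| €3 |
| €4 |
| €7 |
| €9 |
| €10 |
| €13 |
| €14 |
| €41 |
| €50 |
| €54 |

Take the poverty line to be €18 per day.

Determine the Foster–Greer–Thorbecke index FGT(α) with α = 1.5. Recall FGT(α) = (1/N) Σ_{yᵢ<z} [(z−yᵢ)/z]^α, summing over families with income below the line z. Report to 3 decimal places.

0.283

Incomes under z: €3, €4, €7, €9, €10, €13, €14 (q = 7 of N = 10).
Normalized shortfalls: (18−3)/18 = 0.8333; (18−4)/18 = 0.7778; (18−7)/18 = 0.6111; (18−9)/18 = 0.5000; (18−10)/18 = 0.4444; (18−13)/18 = 0.2778; (18−14)/18 = 0.2222.
Raised to α = 1.5: 0.76073; 0.68594; 0.47773; 0.35355; 0.29630; 0.14640; 0.10476.
Sum = 2.825397; FGT(1.5) = 2.825397 / 10 = 0.283.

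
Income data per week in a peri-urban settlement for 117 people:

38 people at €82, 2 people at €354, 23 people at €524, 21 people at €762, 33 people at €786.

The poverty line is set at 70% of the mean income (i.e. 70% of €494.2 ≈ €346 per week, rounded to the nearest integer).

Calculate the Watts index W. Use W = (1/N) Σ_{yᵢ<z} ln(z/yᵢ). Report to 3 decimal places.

Below the line: 38×€82 (q = 38 of N = 117).
Log gaps: ln(346/82) = 1.4397 (×38).
W = 54.709342 / 117 = 0.468.

0.468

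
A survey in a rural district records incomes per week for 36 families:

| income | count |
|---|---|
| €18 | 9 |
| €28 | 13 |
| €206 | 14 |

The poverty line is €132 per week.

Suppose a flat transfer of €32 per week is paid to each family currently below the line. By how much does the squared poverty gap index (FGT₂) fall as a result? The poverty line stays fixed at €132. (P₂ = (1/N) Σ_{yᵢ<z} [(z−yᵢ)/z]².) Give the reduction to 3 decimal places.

Before: below the line — 9×€18, 13×€28; squared poverty gap index (FGT₂) = 0.41063.
After the €32 transfer: below the line — 9×€50, 13×€60; squared poverty gap index (FGT₂) = 0.20391.
Reduction = 0.41063 − 0.20391 = 0.207.

0.207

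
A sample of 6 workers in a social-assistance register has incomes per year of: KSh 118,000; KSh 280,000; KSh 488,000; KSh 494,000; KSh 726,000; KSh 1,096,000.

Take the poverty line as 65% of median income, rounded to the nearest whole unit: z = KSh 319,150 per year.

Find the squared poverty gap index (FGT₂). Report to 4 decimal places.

Incomes under z: KSh 118,000, KSh 280,000 (q = 2 of N = 6).
Shortfall ratios: (319150−118000)/319150 = 0.6303; (319150−280000)/319150 = 0.1227.
Squared: 0.3972; 0.0150.
Sum = 0.412285; P₂ = 0.412285 / 6 = 0.0687.

0.0687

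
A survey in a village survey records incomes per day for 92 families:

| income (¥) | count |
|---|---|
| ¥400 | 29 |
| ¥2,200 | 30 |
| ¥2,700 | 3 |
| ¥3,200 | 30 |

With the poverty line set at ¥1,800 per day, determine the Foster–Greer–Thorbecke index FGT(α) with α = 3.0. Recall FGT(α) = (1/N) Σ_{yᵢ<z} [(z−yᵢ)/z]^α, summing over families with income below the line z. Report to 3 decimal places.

Below the line: 29×¥400 (q = 29 of N = 92).
Shortfall ratios: (1800−400)/1800 = 0.7778 (×29).
Raised to α = 3.0: 0.47051 (×29).
Sum = 13.644719; FGT(3.0) = 13.644719 / 92 = 0.148.

0.148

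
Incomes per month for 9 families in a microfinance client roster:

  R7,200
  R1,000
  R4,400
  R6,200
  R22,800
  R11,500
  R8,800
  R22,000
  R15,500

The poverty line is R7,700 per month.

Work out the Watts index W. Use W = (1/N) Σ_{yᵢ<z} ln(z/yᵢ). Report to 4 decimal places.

0.3205

Below the line: R1,000, R4,400, R6,200, R7,200 (q = 4 of N = 9).
Log shortfalls: ln(7700/1000) = 2.0412; ln(7700/4400) = 0.5596; ln(7700/6200) = 0.2167; ln(7700/7200) = 0.0671.
W = 2.884646 / 9 = 0.3205.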